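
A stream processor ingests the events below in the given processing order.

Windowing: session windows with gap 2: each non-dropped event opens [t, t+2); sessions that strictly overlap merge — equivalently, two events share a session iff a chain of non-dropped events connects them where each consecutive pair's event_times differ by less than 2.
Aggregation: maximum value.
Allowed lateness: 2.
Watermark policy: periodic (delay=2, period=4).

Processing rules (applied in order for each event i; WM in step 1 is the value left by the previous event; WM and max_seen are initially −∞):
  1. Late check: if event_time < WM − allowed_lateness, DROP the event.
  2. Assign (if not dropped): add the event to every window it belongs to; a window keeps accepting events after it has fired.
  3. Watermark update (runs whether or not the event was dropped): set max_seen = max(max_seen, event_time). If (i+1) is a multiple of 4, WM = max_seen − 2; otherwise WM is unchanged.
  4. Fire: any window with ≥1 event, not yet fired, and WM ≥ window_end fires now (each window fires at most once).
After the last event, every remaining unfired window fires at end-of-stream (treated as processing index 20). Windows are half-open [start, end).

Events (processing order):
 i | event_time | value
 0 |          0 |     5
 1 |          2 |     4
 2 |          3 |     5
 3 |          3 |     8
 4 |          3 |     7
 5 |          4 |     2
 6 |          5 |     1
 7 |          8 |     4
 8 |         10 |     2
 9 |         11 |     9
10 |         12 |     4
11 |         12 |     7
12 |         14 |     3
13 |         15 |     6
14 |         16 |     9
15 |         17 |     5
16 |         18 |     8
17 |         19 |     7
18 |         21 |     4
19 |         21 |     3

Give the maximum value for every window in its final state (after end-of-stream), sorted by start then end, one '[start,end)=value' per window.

i=0 t=0 v=5: → [0,2); WM=−∞
i=1 t=2 v=4: → [2,4); WM=−∞
i=2 t=3 v=5: → [2,5); WM=−∞
i=3 t=3 v=8: → [2,5); WM=1
i=4 t=3 v=7: → [2,5); WM=1
i=5 t=4 v=2: → [2,6); WM=1
i=6 t=5 v=1: → [2,7); WM=1
i=7 t=8 v=4: → [8,10); WM=6
i=8 t=10 v=2: → [10,12); WM=6
i=9 t=11 v=9: → [10,13); WM=6
i=10 t=12 v=4: → [10,14); WM=6
i=11 t=12 v=7: → [10,14); WM=10
i=12 t=14 v=3: → [14,16); WM=10
i=13 t=15 v=6: → [14,17); WM=10
i=14 t=16 v=9: → [14,18); WM=10
i=15 t=17 v=5: → [14,19); WM=15
i=16 t=18 v=8: → [14,20); WM=15
i=17 t=19 v=7: → [14,21); WM=15
i=18 t=21 v=4: → [21,23); WM=15
i=19 t=21 v=3: → [21,23); WM=19

[0,2)=5 [2,7)=8 [8,10)=4 [10,14)=9 [14,21)=9 [21,23)=4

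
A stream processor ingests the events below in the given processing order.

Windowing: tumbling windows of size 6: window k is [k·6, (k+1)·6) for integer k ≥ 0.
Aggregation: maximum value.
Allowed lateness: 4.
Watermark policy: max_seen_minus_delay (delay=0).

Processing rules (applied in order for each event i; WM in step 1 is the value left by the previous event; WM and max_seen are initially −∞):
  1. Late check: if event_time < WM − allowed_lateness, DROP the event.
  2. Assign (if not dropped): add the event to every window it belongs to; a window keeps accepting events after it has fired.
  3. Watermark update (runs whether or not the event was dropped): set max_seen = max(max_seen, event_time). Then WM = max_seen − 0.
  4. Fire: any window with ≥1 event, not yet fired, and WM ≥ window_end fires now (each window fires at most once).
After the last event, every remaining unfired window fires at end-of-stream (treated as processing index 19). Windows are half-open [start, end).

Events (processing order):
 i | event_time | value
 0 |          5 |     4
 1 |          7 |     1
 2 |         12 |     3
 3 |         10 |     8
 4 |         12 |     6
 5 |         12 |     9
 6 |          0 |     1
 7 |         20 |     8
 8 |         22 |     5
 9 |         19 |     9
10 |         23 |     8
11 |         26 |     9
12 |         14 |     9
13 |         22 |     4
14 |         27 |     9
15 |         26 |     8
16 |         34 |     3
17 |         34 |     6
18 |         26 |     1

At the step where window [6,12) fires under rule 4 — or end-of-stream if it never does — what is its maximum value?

i=0 t=5 v=4: → [0,6); WM=5
i=1 t=7 v=1: → [6,12); WM=7; [0,6) fires=4
i=2 t=12 v=3: → [12,18); WM=12; [6,12) fires=1
i=3 t=10 v=8: → [6,12); WM=12
i=4 t=12 v=6: → [12,18); WM=12
i=5 t=12 v=9: → [12,18); WM=12
i=6 t=0 v=1: DROP (t<12-4); WM=12
i=7 t=20 v=8: → [18,24); WM=20; [12,18) fires=9
i=8 t=22 v=5: → [18,24); WM=22
i=9 t=19 v=9: → [18,24); WM=22
i=10 t=23 v=8: → [18,24); WM=23
i=11 t=26 v=9: → [24,30); WM=26; [18,24) fires=9
i=12 t=14 v=9: DROP (t<26-4); WM=26
i=13 t=22 v=4: → [18,24); WM=26
i=14 t=27 v=9: → [24,30); WM=27
i=15 t=26 v=8: → [24,30); WM=27
i=16 t=34 v=3: → [30,36); WM=34; [24,30) fires=9
i=17 t=34 v=6: → [30,36); WM=34
i=18 t=26 v=1: DROP (t<34-4); WM=34

1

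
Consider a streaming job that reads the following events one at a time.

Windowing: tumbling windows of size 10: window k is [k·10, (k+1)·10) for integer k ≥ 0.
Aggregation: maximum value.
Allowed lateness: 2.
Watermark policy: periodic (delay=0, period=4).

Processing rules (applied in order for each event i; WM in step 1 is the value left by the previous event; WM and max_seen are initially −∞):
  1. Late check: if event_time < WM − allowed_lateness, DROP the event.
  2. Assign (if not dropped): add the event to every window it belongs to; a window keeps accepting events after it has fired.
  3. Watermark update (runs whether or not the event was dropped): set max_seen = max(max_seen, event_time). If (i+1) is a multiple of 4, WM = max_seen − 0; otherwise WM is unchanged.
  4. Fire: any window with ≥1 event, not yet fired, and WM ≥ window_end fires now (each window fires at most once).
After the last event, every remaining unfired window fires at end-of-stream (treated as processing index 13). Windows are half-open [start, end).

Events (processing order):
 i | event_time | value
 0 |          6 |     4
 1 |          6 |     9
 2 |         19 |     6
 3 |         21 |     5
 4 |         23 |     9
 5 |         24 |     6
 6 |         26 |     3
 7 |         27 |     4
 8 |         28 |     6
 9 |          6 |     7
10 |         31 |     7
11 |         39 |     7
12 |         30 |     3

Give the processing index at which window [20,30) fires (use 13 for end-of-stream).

i=0 t=6 v=4: → [0,10); WM=−∞
i=1 t=6 v=9: → [0,10); WM=−∞
i=2 t=19 v=6: → [10,20); WM=−∞
i=3 t=21 v=5: → [20,30); WM=21; [0,10) fires=9 [10,20) fires=6
i=4 t=23 v=9: → [20,30); WM=21
i=5 t=24 v=6: → [20,30); WM=21
i=6 t=26 v=3: → [20,30); WM=21
i=7 t=27 v=4: → [20,30); WM=27
i=8 t=28 v=6: → [20,30); WM=27
i=9 t=6 v=7: DROP (t<27-2); WM=27
i=10 t=31 v=7: → [30,40); WM=27
i=11 t=39 v=7: → [30,40); WM=39; [20,30) fires=9
i=12 t=30 v=3: DROP (t<39-2); WM=39

11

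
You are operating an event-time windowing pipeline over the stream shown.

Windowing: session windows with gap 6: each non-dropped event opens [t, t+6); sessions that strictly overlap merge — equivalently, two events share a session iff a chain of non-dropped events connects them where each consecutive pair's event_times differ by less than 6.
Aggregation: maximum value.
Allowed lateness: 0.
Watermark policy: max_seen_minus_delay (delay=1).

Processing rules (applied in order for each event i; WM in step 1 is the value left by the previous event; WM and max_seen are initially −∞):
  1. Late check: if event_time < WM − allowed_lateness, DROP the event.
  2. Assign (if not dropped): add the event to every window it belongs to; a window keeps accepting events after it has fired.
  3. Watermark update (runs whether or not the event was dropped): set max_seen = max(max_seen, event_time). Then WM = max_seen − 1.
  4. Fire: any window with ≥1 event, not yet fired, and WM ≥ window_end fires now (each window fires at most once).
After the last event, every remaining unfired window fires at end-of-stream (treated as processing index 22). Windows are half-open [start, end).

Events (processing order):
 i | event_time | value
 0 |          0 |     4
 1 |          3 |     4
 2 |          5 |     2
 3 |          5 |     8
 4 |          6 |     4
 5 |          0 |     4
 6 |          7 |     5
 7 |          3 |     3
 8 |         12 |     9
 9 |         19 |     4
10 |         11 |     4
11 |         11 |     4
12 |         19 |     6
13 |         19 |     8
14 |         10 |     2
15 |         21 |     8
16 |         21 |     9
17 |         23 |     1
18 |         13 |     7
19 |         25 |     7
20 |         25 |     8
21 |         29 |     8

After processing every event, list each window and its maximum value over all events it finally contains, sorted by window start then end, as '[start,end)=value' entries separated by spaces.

i=0 t=0 v=4: → [0,6); WM=-1
i=1 t=3 v=4: → [0,9); WM=2
i=2 t=5 v=2: → [0,11); WM=4
i=3 t=5 v=8: → [0,11); WM=4
i=4 t=6 v=4: → [0,12); WM=5
i=5 t=0 v=4: DROP (t<5-0); WM=5
i=6 t=7 v=5: → [0,13); WM=6
i=7 t=3 v=3: DROP (t<6-0); WM=6
i=8 t=12 v=9: → [0,18); WM=11
i=9 t=19 v=4: → [19,25); WM=18
i=10 t=11 v=4: DROP (t<18-0); WM=18
i=11 t=11 v=4: DROP (t<18-0); WM=18
i=12 t=19 v=6: → [19,25); WM=18
i=13 t=19 v=8: → [19,25); WM=18
i=14 t=10 v=2: DROP (t<18-0); WM=18
i=15 t=21 v=8: → [19,27); WM=20
i=16 t=21 v=9: → [19,27); WM=20
i=17 t=23 v=1: → [19,29); WM=22
i=18 t=13 v=7: DROP (t<22-0); WM=22
i=19 t=25 v=7: → [19,31); WM=24
i=20 t=25 v=8: → [19,31); WM=24
i=21 t=29 v=8: → [19,35); WM=28

[0,18)=9 [19,35)=9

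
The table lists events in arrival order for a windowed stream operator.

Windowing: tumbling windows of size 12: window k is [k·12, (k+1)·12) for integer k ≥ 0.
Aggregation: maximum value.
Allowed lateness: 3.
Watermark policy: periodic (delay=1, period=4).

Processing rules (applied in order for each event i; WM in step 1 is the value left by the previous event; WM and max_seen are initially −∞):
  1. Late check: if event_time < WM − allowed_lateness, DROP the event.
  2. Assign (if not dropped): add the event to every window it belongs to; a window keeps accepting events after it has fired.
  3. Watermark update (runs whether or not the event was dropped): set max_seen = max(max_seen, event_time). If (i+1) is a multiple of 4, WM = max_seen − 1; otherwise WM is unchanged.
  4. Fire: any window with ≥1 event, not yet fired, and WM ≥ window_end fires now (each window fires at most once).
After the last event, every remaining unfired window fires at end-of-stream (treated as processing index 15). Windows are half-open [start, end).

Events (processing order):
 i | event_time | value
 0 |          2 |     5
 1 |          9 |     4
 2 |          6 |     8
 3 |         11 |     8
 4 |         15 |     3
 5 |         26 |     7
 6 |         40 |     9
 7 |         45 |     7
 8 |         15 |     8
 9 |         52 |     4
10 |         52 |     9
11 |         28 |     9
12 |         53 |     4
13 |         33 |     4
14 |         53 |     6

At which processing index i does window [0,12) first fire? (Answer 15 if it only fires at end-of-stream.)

i=0 t=2 v=5: → [0,12); WM=−∞
i=1 t=9 v=4: → [0,12); WM=−∞
i=2 t=6 v=8: → [0,12); WM=−∞
i=3 t=11 v=8: → [0,12); WM=10
i=4 t=15 v=3: → [12,24); WM=10
i=5 t=26 v=7: → [24,36); WM=10
i=6 t=40 v=9: → [36,48); WM=10
i=7 t=45 v=7: → [36,48); WM=44; [0,12) fires=8 [12,24) fires=3 [24,36) fires=7
i=8 t=15 v=8: DROP (t<44-3); WM=44
i=9 t=52 v=4: → [48,60); WM=44
i=10 t=52 v=9: → [48,60); WM=44
i=11 t=28 v=9: DROP (t<44-3); WM=51; [36,48) fires=9
i=12 t=53 v=4: → [48,60); WM=51
i=13 t=33 v=4: DROP (t<51-3); WM=51
i=14 t=53 v=6: → [48,60); WM=51

7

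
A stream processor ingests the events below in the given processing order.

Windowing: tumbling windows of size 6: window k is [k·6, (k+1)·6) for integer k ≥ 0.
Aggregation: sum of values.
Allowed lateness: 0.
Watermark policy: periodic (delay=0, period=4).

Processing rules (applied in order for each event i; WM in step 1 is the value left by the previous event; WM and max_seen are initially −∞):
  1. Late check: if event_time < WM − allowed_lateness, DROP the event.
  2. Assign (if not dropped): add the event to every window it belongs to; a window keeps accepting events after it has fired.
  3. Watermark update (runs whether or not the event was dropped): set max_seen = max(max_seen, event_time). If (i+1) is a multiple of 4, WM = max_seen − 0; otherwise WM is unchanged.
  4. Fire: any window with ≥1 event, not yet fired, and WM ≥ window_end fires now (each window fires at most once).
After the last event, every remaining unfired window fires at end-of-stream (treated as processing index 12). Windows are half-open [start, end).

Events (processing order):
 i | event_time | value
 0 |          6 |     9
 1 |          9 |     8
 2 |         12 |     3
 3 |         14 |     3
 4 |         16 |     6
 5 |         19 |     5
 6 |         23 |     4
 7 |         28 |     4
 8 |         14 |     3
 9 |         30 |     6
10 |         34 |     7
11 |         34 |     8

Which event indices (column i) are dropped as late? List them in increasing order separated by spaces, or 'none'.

8

i=0 t=6 v=9: → [6,12); WM=−∞
i=1 t=9 v=8: → [6,12); WM=−∞
i=2 t=12 v=3: → [12,18); WM=−∞
i=3 t=14 v=3: → [12,18); WM=14; [6,12) fires=17
i=4 t=16 v=6: → [12,18); WM=14
i=5 t=19 v=5: → [18,24); WM=14
i=6 t=23 v=4: → [18,24); WM=14
i=7 t=28 v=4: → [24,30); WM=28; [12,18) fires=12 [18,24) fires=9
i=8 t=14 v=3: DROP (t<28-0); WM=28
i=9 t=30 v=6: → [30,36); WM=28
i=10 t=34 v=7: → [30,36); WM=28
i=11 t=34 v=8: → [30,36); WM=34; [24,30) fires=4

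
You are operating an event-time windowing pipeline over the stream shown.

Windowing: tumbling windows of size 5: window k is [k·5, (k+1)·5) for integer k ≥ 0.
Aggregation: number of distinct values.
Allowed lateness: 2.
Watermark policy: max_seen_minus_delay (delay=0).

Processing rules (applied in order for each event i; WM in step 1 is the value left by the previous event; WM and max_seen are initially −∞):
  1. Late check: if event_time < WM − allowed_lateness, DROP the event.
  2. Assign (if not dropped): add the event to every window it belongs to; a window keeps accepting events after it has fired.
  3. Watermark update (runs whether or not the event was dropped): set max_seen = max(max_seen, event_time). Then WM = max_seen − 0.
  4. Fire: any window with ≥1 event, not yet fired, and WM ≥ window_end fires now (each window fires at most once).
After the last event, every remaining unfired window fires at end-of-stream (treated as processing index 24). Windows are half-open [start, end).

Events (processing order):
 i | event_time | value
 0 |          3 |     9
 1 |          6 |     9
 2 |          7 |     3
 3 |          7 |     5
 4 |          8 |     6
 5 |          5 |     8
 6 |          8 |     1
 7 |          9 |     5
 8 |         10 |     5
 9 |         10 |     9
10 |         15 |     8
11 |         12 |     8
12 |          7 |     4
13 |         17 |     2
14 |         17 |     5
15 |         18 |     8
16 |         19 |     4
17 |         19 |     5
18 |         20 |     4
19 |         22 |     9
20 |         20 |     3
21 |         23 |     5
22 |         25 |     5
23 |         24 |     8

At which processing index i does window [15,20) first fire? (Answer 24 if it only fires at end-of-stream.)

i=0 t=3 v=9: → [0,5); WM=3
i=1 t=6 v=9: → [5,10); WM=6; [0,5) fires=1
i=2 t=7 v=3: → [5,10); WM=7
i=3 t=7 v=5: → [5,10); WM=7
i=4 t=8 v=6: → [5,10); WM=8
i=5 t=5 v=8: DROP (t<8-2); WM=8
i=6 t=8 v=1: → [5,10); WM=8
i=7 t=9 v=5: → [5,10); WM=9
i=8 t=10 v=5: → [10,15); WM=10; [5,10) fires=5
i=9 t=10 v=9: → [10,15); WM=10
i=10 t=15 v=8: → [15,20); WM=15; [10,15) fires=2
i=11 t=12 v=8: DROP (t<15-2); WM=15
i=12 t=7 v=4: DROP (t<15-2); WM=15
i=13 t=17 v=2: → [15,20); WM=17
i=14 t=17 v=5: → [15,20); WM=17
i=15 t=18 v=8: → [15,20); WM=18
i=16 t=19 v=4: → [15,20); WM=19
i=17 t=19 v=5: → [15,20); WM=19
i=18 t=20 v=4: → [20,25); WM=20; [15,20) fires=4
i=19 t=22 v=9: → [20,25); WM=22
i=20 t=20 v=3: → [20,25); WM=22
i=21 t=23 v=5: → [20,25); WM=23
i=22 t=25 v=5: → [25,30); WM=25; [20,25) fires=4
i=23 t=24 v=8: → [20,25); WM=25

18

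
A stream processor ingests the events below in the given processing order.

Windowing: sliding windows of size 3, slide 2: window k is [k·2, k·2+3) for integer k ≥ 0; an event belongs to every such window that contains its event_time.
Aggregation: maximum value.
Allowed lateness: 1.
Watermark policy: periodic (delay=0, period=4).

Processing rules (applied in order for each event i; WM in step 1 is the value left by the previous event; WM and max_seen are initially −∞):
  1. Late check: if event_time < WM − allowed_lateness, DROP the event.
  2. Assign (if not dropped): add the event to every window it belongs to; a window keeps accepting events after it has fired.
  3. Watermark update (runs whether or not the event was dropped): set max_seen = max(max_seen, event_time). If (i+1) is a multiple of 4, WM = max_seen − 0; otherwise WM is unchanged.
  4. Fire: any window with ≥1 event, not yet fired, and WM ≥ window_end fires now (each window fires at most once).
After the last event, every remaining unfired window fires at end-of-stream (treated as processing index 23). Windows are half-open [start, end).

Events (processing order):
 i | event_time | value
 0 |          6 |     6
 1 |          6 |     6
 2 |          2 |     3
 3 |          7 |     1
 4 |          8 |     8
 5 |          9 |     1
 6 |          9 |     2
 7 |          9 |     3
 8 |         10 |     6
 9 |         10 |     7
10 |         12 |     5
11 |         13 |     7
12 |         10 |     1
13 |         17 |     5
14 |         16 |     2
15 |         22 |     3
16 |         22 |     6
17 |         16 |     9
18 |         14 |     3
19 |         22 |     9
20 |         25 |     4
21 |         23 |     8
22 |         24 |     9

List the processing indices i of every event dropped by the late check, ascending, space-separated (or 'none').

i=0 t=6 v=6: → [6,9),[4,7); WM=−∞
i=1 t=6 v=6: → [6,9),[4,7); WM=−∞
i=2 t=2 v=3: → [2,5),[0,3); WM=−∞
i=3 t=7 v=1: → [6,9); WM=7; [0,3) fires=3 [2,5) fires=3 [4,7) fires=6
i=4 t=8 v=8: → [8,11),[6,9); WM=7
i=5 t=9 v=1: → [8,11); WM=7
i=6 t=9 v=2: → [8,11); WM=7
i=7 t=9 v=3: → [8,11); WM=9; [6,9) fires=8
i=8 t=10 v=6: → [10,13),[8,11); WM=9
i=9 t=10 v=7: → [10,13),[8,11); WM=9
i=10 t=12 v=5: → [12,15),[10,13); WM=9
i=11 t=13 v=7: → [12,15); WM=13; [8,11) fires=8 [10,13) fires=7
i=12 t=10 v=1: DROP (t<13-1); WM=13
i=13 t=17 v=5: → [16,19); WM=13
i=14 t=16 v=2: → [16,19),[14,17); WM=13
i=15 t=22 v=3: → [22,25),[20,23); WM=22; [12,15) fires=7 [14,17) fires=2 [16,19) fires=5
i=16 t=22 v=6: → [22,25),[20,23); WM=22
i=17 t=16 v=9: DROP (t<22-1); WM=22
i=18 t=14 v=3: DROP (t<22-1); WM=22
i=19 t=22 v=9: → [22,25),[20,23); WM=22
i=20 t=25 v=4: → [24,27); WM=22
i=21 t=23 v=8: → [22,25); WM=22
i=22 t=24 v=9: → [24,27),[22,25); WM=22

12 17 18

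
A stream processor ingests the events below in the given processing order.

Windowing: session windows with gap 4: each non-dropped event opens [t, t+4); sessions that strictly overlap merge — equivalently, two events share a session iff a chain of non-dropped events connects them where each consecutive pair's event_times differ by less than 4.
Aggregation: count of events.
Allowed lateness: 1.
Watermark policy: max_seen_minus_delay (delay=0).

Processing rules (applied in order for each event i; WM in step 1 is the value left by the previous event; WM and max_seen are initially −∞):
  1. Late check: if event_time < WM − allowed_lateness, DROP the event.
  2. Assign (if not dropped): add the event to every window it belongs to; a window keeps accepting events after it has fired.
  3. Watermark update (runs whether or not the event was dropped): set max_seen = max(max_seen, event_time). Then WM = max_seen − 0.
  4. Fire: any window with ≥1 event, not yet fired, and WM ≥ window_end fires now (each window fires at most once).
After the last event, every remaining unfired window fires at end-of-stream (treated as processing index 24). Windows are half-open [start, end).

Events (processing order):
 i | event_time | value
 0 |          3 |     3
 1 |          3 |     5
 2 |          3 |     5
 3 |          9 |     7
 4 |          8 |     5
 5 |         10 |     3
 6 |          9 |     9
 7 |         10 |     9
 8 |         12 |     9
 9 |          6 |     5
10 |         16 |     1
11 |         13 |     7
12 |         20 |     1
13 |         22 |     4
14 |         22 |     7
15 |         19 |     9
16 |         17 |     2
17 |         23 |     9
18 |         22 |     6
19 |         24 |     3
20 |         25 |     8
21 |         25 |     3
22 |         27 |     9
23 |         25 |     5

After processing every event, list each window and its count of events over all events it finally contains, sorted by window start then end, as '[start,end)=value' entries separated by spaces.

i=0 t=3 v=3: → [3,7); WM=3
i=1 t=3 v=5: → [3,7); WM=3
i=2 t=3 v=5: → [3,7); WM=3
i=3 t=9 v=7: → [9,13); WM=9
i=4 t=8 v=5: → [8,13); WM=9
i=5 t=10 v=3: → [8,14); WM=10
i=6 t=9 v=9: → [8,14); WM=10
i=7 t=10 v=9: → [8,14); WM=10
i=8 t=12 v=9: → [8,16); WM=12
i=9 t=6 v=5: DROP (t<12-1); WM=12
i=10 t=16 v=1: → [16,20); WM=16
i=11 t=13 v=7: DROP (t<16-1); WM=16
i=12 t=20 v=1: → [20,24); WM=20
i=13 t=22 v=4: → [20,26); WM=22
i=14 t=22 v=7: → [20,26); WM=22
i=15 t=19 v=9: DROP (t<22-1); WM=22
i=16 t=17 v=2: DROP (t<22-1); WM=22
i=17 t=23 v=9: → [20,27); WM=23
i=18 t=22 v=6: → [20,27); WM=23
i=19 t=24 v=3: → [20,28); WM=24
i=20 t=25 v=8: → [20,29); WM=25
i=21 t=25 v=3: → [20,29); WM=25
i=22 t=27 v=9: → [20,31); WM=27
i=23 t=25 v=5: DROP (t<27-1); WM=27

[3,7)=3 [8,16)=6 [16,20)=1 [20,31)=9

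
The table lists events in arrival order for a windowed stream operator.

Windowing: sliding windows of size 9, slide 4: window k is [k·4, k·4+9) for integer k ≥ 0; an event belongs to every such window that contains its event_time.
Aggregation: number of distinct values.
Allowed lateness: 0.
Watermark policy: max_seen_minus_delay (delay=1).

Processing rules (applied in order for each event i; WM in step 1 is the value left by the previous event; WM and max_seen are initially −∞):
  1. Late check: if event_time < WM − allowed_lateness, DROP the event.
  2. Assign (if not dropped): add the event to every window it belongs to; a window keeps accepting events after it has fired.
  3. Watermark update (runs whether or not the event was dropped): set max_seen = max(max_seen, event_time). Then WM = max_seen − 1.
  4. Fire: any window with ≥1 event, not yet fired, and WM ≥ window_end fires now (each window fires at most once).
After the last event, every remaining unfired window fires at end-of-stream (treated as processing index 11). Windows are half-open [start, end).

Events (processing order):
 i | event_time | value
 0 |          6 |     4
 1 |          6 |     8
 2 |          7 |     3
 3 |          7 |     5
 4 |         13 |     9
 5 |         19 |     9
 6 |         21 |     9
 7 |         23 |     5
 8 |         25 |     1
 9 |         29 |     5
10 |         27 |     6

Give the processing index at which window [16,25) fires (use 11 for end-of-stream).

i=0 t=6 v=4: → [4,13),[0,9); WM=5
i=1 t=6 v=8: → [4,13),[0,9); WM=5
i=2 t=7 v=3: → [4,13),[0,9); WM=6
i=3 t=7 v=5: → [4,13),[0,9); WM=6
i=4 t=13 v=9: → [12,21),[8,17); WM=12; [0,9) fires=4
i=5 t=19 v=9: → [16,25),[12,21); WM=18; [4,13) fires=4 [8,17) fires=1
i=6 t=21 v=9: → [20,29),[16,25); WM=20
i=7 t=23 v=5: → [20,29),[16,25); WM=22; [12,21) fires=1
i=8 t=25 v=1: → [24,33),[20,29); WM=24
i=9 t=29 v=5: → [28,37),[24,33); WM=28; [16,25) fires=2
i=10 t=27 v=6: DROP (t<28-0); WM=28

9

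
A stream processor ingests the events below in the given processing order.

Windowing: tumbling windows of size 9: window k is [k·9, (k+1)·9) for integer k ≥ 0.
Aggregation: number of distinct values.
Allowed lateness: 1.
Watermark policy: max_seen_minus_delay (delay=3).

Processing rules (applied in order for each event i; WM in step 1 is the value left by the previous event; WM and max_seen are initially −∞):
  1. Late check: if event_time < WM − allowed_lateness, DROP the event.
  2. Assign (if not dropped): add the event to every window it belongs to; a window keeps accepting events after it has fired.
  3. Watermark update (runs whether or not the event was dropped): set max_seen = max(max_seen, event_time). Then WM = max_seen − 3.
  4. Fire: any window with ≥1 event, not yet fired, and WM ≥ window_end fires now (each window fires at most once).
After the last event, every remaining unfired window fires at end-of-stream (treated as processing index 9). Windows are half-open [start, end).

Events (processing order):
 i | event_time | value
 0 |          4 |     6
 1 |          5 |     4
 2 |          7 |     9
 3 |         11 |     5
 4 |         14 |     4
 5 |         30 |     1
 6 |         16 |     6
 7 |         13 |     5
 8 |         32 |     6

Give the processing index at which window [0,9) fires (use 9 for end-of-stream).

4

i=0 t=4 v=6: → [0,9); WM=1
i=1 t=5 v=4: → [0,9); WM=2
i=2 t=7 v=9: → [0,9); WM=4
i=3 t=11 v=5: → [9,18); WM=8
i=4 t=14 v=4: → [9,18); WM=11; [0,9) fires=3
i=5 t=30 v=1: → [27,36); WM=27; [9,18) fires=2
i=6 t=16 v=6: DROP (t<27-1); WM=27
i=7 t=13 v=5: DROP (t<27-1); WM=27
i=8 t=32 v=6: → [27,36); WM=29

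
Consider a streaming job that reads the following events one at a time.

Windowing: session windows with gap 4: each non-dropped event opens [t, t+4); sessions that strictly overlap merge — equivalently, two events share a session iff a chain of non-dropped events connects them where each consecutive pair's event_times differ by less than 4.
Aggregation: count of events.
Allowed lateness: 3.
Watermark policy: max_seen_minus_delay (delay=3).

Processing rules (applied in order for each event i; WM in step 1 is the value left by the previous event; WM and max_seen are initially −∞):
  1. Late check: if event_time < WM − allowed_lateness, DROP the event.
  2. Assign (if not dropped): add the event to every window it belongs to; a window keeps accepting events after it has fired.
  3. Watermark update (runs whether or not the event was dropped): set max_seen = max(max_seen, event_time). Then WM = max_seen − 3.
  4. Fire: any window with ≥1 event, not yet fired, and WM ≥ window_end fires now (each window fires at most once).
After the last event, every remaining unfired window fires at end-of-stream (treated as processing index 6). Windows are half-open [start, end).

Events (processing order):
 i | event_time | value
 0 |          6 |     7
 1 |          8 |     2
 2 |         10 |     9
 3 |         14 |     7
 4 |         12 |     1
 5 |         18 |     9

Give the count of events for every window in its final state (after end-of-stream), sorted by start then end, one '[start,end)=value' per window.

i=0 t=6 v=7: → [6,10); WM=3
i=1 t=8 v=2: → [6,12); WM=5
i=2 t=10 v=9: → [6,14); WM=7
i=3 t=14 v=7: → [14,18); WM=11
i=4 t=12 v=1: → [6,18); WM=11
i=5 t=18 v=9: → [18,22); WM=15

[6,18)=5 [18,22)=1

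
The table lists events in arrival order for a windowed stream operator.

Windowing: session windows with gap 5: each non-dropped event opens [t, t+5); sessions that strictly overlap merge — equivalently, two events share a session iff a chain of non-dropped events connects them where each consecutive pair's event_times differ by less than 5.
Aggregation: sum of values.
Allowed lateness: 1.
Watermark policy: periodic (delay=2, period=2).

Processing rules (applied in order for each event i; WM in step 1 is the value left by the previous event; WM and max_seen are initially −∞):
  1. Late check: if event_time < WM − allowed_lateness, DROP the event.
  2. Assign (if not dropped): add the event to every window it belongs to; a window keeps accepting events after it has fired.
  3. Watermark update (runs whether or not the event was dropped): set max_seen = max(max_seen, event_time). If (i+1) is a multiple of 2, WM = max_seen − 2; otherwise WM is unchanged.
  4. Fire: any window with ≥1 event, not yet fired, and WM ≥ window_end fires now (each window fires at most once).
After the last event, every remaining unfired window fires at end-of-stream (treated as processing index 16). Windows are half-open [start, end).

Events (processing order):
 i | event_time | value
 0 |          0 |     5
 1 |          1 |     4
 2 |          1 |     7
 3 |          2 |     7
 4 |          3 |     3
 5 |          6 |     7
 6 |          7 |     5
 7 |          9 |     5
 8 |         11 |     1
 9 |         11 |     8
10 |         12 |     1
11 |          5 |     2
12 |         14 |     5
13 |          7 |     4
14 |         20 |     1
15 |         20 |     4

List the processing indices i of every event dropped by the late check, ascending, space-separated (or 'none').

11 13

i=0 t=0 v=5: → [0,5); WM=−∞
i=1 t=1 v=4: → [0,6); WM=-1
i=2 t=1 v=7: → [0,6); WM=-1
i=3 t=2 v=7: → [0,7); WM=0
i=4 t=3 v=3: → [0,8); WM=0
i=5 t=6 v=7: → [0,11); WM=4
i=6 t=7 v=5: → [0,12); WM=4
i=7 t=9 v=5: → [0,14); WM=7
i=8 t=11 v=1: → [0,16); WM=7
i=9 t=11 v=8: → [0,16); WM=9
i=10 t=12 v=1: → [0,17); WM=9
i=11 t=5 v=2: DROP (t<9-1); WM=10
i=12 t=14 v=5: → [0,19); WM=10
i=13 t=7 v=4: DROP (t<10-1); WM=12
i=14 t=20 v=1: → [20,25); WM=12
i=15 t=20 v=4: → [20,25); WM=18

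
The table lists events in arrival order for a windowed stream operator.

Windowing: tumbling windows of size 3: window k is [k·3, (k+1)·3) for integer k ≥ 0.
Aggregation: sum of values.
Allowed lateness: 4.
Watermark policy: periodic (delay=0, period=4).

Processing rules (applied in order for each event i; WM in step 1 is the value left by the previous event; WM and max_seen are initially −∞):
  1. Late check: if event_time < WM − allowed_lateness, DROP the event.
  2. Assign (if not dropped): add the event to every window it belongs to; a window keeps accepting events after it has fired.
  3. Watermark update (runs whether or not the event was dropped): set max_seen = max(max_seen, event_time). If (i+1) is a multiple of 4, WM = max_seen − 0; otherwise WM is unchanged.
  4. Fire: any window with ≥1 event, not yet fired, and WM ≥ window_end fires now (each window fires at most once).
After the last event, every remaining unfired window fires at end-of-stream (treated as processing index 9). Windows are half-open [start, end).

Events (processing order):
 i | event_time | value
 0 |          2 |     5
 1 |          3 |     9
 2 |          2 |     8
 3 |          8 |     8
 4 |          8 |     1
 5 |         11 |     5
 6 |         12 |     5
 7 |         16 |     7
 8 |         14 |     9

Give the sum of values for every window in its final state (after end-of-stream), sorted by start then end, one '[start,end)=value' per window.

i=0 t=2 v=5: → [0,3); WM=−∞
i=1 t=3 v=9: → [3,6); WM=−∞
i=2 t=2 v=8: → [0,3); WM=−∞
i=3 t=8 v=8: → [6,9); WM=8; [0,3) fires=13 [3,6) fires=9
i=4 t=8 v=1: → [6,9); WM=8
i=5 t=11 v=5: → [9,12); WM=8
i=6 t=12 v=5: → [12,15); WM=8
i=7 t=16 v=7: → [15,18); WM=16; [6,9) fires=9 [9,12) fires=5 [12,15) fires=5
i=8 t=14 v=9: → [12,15); WM=16

[0,3)=13 [3,6)=9 [6,9)=9 [9,12)=5 [12,15)=14 [15,18)=7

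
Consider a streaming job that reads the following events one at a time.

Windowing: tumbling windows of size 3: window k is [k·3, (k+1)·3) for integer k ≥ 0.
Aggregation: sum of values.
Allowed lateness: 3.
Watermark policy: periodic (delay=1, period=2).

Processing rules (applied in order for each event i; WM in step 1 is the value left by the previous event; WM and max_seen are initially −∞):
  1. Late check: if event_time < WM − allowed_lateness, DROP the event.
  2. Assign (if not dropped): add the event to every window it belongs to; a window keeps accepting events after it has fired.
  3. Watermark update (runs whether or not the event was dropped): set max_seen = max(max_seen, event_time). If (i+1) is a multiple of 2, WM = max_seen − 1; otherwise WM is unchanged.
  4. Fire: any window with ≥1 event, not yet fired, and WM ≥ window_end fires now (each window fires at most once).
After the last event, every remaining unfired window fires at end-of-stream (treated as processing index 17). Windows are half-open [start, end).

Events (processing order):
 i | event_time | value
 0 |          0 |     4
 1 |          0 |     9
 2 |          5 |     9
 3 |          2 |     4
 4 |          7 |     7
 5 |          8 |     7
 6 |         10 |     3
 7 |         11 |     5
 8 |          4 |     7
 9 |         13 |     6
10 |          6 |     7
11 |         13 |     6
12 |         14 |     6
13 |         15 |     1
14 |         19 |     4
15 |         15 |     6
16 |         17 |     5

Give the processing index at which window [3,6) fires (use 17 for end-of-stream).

i=0 t=0 v=4: → [0,3); WM=−∞
i=1 t=0 v=9: → [0,3); WM=-1
i=2 t=5 v=9: → [3,6); WM=-1
i=3 t=2 v=4: → [0,3); WM=4; [0,3) fires=17
i=4 t=7 v=7: → [6,9); WM=4
i=5 t=8 v=7: → [6,9); WM=7; [3,6) fires=9
i=6 t=10 v=3: → [9,12); WM=7
i=7 t=11 v=5: → [9,12); WM=10; [6,9) fires=14
i=8 t=4 v=7: DROP (t<10-3); WM=10
i=9 t=13 v=6: → [12,15); WM=12; [9,12) fires=8
i=10 t=6 v=7: DROP (t<12-3); WM=12
i=11 t=13 v=6: → [12,15); WM=12
i=12 t=14 v=6: → [12,15); WM=12
i=13 t=15 v=1: → [15,18); WM=14
i=14 t=19 v=4: → [18,21); WM=14
i=15 t=15 v=6: → [15,18); WM=18; [12,15) fires=18 [15,18) fires=7
i=16 t=17 v=5: → [15,18); WM=18

5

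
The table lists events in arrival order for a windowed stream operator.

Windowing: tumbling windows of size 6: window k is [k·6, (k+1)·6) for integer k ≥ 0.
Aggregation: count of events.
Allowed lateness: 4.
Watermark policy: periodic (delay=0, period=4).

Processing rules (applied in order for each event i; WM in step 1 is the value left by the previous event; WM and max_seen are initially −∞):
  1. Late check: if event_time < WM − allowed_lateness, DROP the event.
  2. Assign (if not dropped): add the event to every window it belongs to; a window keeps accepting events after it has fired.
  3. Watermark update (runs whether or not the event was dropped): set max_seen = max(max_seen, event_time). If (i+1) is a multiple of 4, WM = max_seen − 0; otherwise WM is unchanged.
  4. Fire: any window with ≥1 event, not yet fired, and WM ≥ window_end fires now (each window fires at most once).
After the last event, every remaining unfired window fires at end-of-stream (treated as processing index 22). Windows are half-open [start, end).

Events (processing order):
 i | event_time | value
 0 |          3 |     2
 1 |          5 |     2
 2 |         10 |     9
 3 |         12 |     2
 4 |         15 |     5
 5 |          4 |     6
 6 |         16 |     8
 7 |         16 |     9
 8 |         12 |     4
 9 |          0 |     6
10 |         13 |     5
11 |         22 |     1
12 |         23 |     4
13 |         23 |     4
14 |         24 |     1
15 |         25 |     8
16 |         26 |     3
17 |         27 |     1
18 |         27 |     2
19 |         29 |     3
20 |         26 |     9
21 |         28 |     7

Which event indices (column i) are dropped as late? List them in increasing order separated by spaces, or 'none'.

i=0 t=3 v=2: → [0,6); WM=−∞
i=1 t=5 v=2: → [0,6); WM=−∞
i=2 t=10 v=9: → [6,12); WM=−∞
i=3 t=12 v=2: → [12,18); WM=12; [0,6) fires=2 [6,12) fires=1
i=4 t=15 v=5: → [12,18); WM=12
i=5 t=4 v=6: DROP (t<12-4); WM=12
i=6 t=16 v=8: → [12,18); WM=12
i=7 t=16 v=9: → [12,18); WM=16
i=8 t=12 v=4: → [12,18); WM=16
i=9 t=0 v=6: DROP (t<16-4); WM=16
i=10 t=13 v=5: → [12,18); WM=16
i=11 t=22 v=1: → [18,24); WM=22; [12,18) fires=6
i=12 t=23 v=4: → [18,24); WM=22
i=13 t=23 v=4: → [18,24); WM=22
i=14 t=24 v=1: → [24,30); WM=22
i=15 t=25 v=8: → [24,30); WM=25; [18,24) fires=3
i=16 t=26 v=3: → [24,30); WM=25
i=17 t=27 v=1: → [24,30); WM=25
i=18 t=27 v=2: → [24,30); WM=25
i=19 t=29 v=3: → [24,30); WM=29
i=20 t=26 v=9: → [24,30); WM=29
i=21 t=28 v=7: → [24,30); WM=29

5 9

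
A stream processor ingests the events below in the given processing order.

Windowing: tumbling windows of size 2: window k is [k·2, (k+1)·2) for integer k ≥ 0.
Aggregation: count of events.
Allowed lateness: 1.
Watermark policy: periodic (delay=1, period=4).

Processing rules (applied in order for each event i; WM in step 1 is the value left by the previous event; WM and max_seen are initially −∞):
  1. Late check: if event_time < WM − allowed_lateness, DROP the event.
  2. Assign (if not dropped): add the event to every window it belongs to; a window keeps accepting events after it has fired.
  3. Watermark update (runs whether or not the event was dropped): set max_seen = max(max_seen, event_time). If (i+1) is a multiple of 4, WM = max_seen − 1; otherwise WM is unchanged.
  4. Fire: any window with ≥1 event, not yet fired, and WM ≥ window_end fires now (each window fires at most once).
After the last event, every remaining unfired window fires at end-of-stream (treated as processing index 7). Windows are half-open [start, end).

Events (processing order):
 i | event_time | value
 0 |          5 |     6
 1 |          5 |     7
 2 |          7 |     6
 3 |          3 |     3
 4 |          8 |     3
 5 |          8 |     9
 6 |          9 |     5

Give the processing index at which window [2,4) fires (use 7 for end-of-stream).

i=0 t=5 v=6: → [4,6); WM=−∞
i=1 t=5 v=7: → [4,6); WM=−∞
i=2 t=7 v=6: → [6,8); WM=−∞
i=3 t=3 v=3: → [2,4); WM=6; [2,4) fires=1 [4,6) fires=2
i=4 t=8 v=3: → [8,10); WM=6
i=5 t=8 v=9: → [8,10); WM=6
i=6 t=9 v=5: → [8,10); WM=6

3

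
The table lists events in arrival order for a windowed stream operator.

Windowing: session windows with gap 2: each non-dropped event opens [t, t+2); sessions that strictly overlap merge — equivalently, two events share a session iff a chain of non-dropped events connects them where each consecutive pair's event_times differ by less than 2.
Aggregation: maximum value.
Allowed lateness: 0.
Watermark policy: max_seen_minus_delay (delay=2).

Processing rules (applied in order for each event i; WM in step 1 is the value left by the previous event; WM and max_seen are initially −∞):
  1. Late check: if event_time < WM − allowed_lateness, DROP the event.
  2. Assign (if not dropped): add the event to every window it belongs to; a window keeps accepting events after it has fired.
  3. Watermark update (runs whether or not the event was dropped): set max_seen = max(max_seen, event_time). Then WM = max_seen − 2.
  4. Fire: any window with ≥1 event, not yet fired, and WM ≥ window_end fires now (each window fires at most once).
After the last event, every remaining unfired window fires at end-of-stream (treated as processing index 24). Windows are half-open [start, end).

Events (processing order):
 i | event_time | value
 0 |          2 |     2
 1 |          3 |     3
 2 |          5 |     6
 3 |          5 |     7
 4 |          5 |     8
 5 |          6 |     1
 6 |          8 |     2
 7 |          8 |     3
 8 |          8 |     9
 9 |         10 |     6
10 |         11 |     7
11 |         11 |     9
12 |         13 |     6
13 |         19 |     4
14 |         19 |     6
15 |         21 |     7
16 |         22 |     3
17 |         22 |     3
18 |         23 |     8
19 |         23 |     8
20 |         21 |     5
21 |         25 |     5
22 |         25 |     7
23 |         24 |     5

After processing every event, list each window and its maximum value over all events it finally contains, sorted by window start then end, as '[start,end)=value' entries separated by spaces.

[2,5)=3 [5,8)=8 [8,10)=9 [10,13)=9 [13,15)=6 [19,21)=6 [21,27)=8

i=0 t=2 v=2: → [2,4); WM=0
i=1 t=3 v=3: → [2,5); WM=1
i=2 t=5 v=6: → [5,7); WM=3
i=3 t=5 v=7: → [5,7); WM=3
i=4 t=5 v=8: → [5,7); WM=3
i=5 t=6 v=1: → [5,8); WM=4
i=6 t=8 v=2: → [8,10); WM=6
i=7 t=8 v=3: → [8,10); WM=6
i=8 t=8 v=9: → [8,10); WM=6
i=9 t=10 v=6: → [10,12); WM=8
i=10 t=11 v=7: → [10,13); WM=9
i=11 t=11 v=9: → [10,13); WM=9
i=12 t=13 v=6: → [13,15); WM=11
i=13 t=19 v=4: → [19,21); WM=17
i=14 t=19 v=6: → [19,21); WM=17
i=15 t=21 v=7: → [21,23); WM=19
i=16 t=22 v=3: → [21,24); WM=20
i=17 t=22 v=3: → [21,24); WM=20
i=18 t=23 v=8: → [21,25); WM=21
i=19 t=23 v=8: → [21,25); WM=21
i=20 t=21 v=5: → [21,25); WM=21
i=21 t=25 v=5: → [25,27); WM=23
i=22 t=25 v=7: → [25,27); WM=23
i=23 t=24 v=5: → [21,27); WM=23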